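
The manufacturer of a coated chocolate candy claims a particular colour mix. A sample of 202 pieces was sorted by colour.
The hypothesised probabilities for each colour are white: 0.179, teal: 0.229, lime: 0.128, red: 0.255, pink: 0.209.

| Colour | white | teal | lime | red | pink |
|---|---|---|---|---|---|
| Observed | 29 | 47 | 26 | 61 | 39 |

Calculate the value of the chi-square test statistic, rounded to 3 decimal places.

Expected counts E_i = n·p_i: 202×0.179 = 36.158, 202×0.229 = 46.258, 202×0.128 = 25.856, 202×0.255 = 51.51, 202×0.209 = 42.218.
χ² = (29−36.158)²/36.158 + (47−46.258)²/46.258 + (26−25.856)²/25.856 + (61−51.51)²/51.51 + (39−42.218)²/42.218
   = 1.4170 + 0.0119 + 0.0008 + 1.7484 + 0.2453
Sum = 3.423

3.423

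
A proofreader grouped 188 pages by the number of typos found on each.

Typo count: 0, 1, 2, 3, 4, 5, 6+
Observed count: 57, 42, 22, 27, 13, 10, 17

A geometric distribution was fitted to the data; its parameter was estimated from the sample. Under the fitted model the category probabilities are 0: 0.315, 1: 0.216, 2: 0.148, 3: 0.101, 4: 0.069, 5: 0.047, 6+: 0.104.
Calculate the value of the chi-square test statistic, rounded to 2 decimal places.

Expected counts E_i = n·p_i: 188×0.315 = 59.22, 188×0.216 = 40.608, 188×0.148 = 27.824, 188×0.101 = 18.988, 188×0.069 = 12.972, 188×0.047 = 8.836, 188×0.104 = 19.552.
cat         O        E   (O−E)²/E
0          57    59.22      0.083
1          42   40.608      0.048
2          22   27.824      1.219
3          27   18.988      3.381
4          13   12.972      0.000
5          10    8.836      0.153
6+         17   19.552      0.333
Sum = 5.22

5.22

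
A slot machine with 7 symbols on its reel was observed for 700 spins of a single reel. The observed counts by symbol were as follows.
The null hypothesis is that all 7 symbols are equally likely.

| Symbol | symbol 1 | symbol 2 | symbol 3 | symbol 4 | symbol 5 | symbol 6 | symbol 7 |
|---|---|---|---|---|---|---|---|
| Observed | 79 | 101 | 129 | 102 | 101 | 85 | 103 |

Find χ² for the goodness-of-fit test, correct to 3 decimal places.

15.220

Under H₀ each category has probability 1/7, so each expected count is 700/7 = 100.
χ² = (79−100)²/100 + (101−100)²/100 + (129−100)²/100 + (102−100)²/100 + (101−100)²/100 + (85−100)²/100 + (103−100)²/100
   = 4.4100 + 0.0100 + 8.4100 + 0.0400 + 0.0100 + 2.2500 + 0.0900
Sum = 15.220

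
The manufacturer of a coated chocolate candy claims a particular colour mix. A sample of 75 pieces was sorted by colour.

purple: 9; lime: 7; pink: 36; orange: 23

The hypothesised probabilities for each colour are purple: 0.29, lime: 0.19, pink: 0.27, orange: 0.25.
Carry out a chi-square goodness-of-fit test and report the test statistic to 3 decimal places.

24.376

Expected counts E_i = n·p_i: 75×0.29 = 21.75, 75×0.19 = 14.25, 75×0.27 = 20.25, 75×0.25 = 18.75.
cat         O        E   (O−E)²/E
purple      9    21.75     7.4741
lime        7    14.25     3.6886
pink       36    20.25    12.2500
orange     23    18.75     0.9633
Sum = 24.376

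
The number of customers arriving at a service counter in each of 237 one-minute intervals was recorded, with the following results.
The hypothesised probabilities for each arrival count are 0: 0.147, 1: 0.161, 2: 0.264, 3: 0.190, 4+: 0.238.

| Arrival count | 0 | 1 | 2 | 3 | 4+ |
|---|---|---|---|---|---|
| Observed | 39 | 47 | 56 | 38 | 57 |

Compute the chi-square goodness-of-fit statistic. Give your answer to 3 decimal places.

Expected counts E_i = n·p_i: 237×0.147 = 34.839, 237×0.161 = 38.157, 237×0.264 = 62.568, 237×0.190 = 45.03, 237×0.238 = 56.406.
χ² = (39−34.839)²/34.839 + (47−38.157)²/38.157 + (56−62.568)²/62.568 + (38−45.03)²/45.03 + (57−56.406)²/56.406
   = 0.4970 + 2.0494 + 0.6895 + 1.0975 + 0.0063
Sum = 4.340

4.340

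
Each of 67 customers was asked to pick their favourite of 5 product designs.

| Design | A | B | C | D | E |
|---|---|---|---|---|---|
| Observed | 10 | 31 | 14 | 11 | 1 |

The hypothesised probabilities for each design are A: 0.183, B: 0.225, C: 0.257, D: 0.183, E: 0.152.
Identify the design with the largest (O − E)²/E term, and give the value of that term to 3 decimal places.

B, 16.823

Expected counts E_i = n·p_i: 67×0.183 = 12.261, 67×0.225 = 15.075, 67×0.257 = 17.219, 67×0.183 = 12.261, 67×0.152 = 10.184.
χ² = (10−12.261)²/12.261 + (31−15.075)²/15.075 + (14−17.219)²/17.219 + (11−12.261)²/12.261 + (1−10.184)²/10.184
   = 0.4169 + 16.8229 + 0.6018 + 0.1297 + 8.2822
The largest term is for B: 16.823.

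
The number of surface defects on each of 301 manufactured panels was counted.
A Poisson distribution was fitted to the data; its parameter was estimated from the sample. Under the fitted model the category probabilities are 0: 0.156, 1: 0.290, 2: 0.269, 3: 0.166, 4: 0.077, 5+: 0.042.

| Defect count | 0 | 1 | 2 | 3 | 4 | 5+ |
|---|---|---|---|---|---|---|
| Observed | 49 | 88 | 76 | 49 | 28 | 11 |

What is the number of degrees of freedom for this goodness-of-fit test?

There are k = 6 categories and 1 parameter estimated from the data, so df = 6 − 1 − 1 = 4.

4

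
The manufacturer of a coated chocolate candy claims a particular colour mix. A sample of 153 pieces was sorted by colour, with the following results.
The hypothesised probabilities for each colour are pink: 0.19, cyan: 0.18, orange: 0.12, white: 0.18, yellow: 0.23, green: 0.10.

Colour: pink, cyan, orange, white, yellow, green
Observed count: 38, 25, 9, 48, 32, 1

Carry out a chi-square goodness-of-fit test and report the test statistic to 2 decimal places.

Expected counts E_i = n·p_i: 153×0.19 = 29.07, 153×0.18 = 27.54, 153×0.12 = 18.36, 153×0.18 = 27.54, 153×0.23 = 35.19, 153×0.10 = 15.3.
cat         O        E   (O−E)²/E
pink       38    29.07      2.743
cyan       25    27.54      0.234
orange      9    18.36      4.772
white      48    27.54     15.200
yellow     32    35.19      0.289
green       1     15.3     13.365
Sum = 36.60

36.60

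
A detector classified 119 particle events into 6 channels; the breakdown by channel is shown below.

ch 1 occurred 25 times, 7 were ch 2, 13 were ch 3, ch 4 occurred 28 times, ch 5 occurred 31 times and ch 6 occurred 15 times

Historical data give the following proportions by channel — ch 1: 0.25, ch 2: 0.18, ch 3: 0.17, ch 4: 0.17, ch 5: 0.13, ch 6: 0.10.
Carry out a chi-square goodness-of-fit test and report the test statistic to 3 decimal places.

Expected counts E_i = n·p_i: 119×0.25 = 29.75, 119×0.18 = 21.42, 119×0.17 = 20.23, 119×0.17 = 20.23, 119×0.13 = 15.47, 119×0.10 = 11.9.
χ² = (25−29.75)²/29.75 + (7−21.42)²/21.42 + (13−20.23)²/20.23 + (28−20.23)²/20.23 + (31−15.47)²/15.47 + (15−11.9)²/11.9
   = 0.7584 + 9.7076 + 2.5839 + 2.9843 + 15.5902 + 0.8076
Sum = 32.432

32.432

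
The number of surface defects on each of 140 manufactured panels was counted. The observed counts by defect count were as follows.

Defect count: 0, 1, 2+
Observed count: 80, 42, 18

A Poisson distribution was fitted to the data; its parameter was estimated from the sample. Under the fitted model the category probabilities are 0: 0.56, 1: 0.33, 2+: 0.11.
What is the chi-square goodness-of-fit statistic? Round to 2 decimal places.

0.85

Expected counts E_i = n·p_i: 140×0.56 = 78.4, 140×0.33 = 46.2, 140×0.11 = 15.4.
cat         O        E   (O−E)²/E
0          80     78.4      0.033
1          42     46.2      0.382
2+         18     15.4      0.439
Sum = 0.85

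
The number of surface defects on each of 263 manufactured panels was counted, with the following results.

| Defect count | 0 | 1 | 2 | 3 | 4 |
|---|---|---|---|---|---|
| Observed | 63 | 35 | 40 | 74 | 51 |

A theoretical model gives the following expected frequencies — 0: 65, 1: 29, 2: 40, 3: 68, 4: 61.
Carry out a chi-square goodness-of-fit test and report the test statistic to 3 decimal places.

0: (63 − 65)²/65 = 4/65 = 0.0615
1: (35 − 29)²/29 = 36/29 = 1.2414
2: (40 − 40)²/40 = 0/40 = 0.0000
3: (74 − 68)²/68 = 36/68 = 0.5294
4: (51 − 61)²/61 = 100/61 = 1.6393
Sum = 3.472

3.472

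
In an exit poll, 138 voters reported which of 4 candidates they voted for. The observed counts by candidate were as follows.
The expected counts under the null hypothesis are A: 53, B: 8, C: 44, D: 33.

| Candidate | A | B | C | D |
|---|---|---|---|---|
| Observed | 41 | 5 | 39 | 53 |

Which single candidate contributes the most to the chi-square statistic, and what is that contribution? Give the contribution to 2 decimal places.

χ² = (41−53)²/53 + (5−8)²/8 + (39−44)²/44 + (53−33)²/33
   = 2.717 + 1.125 + 0.568 + 12.121
The largest term is for D: 12.12.

D, 12.12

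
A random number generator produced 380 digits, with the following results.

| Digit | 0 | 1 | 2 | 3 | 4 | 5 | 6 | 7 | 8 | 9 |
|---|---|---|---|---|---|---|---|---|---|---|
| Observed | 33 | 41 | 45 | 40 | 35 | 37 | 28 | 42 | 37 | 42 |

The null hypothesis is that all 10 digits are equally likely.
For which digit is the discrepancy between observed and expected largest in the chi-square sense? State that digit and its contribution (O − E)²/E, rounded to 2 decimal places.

Expected count for each of the 10 categories: 380/10 = 38.
0: (33 − 38)²/38 = 25/38 = 0.658
1: (41 − 38)²/38 = 9/38 = 0.237
2: (45 − 38)²/38 = 49/38 = 1.289
3: (40 − 38)²/38 = 4/38 = 0.105
4: (35 − 38)²/38 = 9/38 = 0.237
5: (37 − 38)²/38 = 1/38 = 0.026
6: (28 − 38)²/38 = 100/38 = 2.632
7: (42 − 38)²/38 = 16/38 = 0.421
8: (37 − 38)²/38 = 1/38 = 0.026
9: (42 − 38)²/38 = 16/38 = 0.421
The largest term is for 6: 2.63.

6, 2.63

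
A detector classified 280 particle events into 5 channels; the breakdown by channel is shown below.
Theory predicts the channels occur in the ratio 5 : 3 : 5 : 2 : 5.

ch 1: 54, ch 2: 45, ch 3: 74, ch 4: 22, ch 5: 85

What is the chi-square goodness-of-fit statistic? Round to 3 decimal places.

8.600

Ratio total = 20. Expected counts: 280×5/20 = 70, 280×3/20 = 42, 280×5/20 = 70, 280×2/20 = 28, 280×5/20 = 70.
χ² = (54−70)²/70 + (45−42)²/42 + (74−70)²/70 + (22−28)²/28 + (85−70)²/70
   = 3.6571 + 0.2143 + 0.2286 + 1.2857 + 3.2143
Sum = 8.600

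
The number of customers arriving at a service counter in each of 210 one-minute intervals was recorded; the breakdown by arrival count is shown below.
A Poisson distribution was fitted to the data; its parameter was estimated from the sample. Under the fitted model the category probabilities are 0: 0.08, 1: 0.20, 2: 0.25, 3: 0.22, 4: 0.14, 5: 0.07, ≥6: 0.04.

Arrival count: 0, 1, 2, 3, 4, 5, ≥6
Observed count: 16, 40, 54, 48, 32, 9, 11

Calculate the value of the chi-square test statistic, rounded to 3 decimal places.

Expected counts E_i = n·p_i: 210×0.08 = 16.8, 210×0.20 = 42, 210×0.25 = 52.5, 210×0.22 = 46.2, 210×0.14 = 29.4, 210×0.07 = 14.7, 210×0.04 = 8.4.
0: (16 − 16.8)²/16.8 = 0.64/16.8 = 0.0381
1: (40 − 42)²/42 = 4/42 = 0.0952
2: (54 − 52.5)²/52.5 = 2.25/52.5 = 0.0429
3: (48 − 46.2)²/46.2 = 3.24/46.2 = 0.0701
4: (32 − 29.4)²/29.4 = 6.76/29.4 = 0.2299
5: (9 − 14.7)²/14.7 = 32.49/14.7 = 2.2102
≥6: (11 − 8.4)²/8.4 = 6.76/8.4 = 0.8048
Sum = 3.491

3.491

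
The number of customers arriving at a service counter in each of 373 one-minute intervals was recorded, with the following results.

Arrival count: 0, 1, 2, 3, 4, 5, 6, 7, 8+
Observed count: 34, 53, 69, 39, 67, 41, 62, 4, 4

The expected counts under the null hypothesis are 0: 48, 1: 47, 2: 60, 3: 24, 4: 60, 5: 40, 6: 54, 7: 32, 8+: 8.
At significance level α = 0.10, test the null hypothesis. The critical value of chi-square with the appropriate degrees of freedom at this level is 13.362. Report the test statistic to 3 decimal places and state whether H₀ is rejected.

44.101; reject

cat         O        E   (O−E)²/E
0          34       48     4.0833
1          53       47     0.7660
2          69       60     1.3500
3          39       24     9.3750
4          67       60     0.8167
5          41       40     0.0250
6          62       54     1.1852
7           4       32    24.5000
8+          4        8     2.0000
Sum = 44.101
df = 8. Since 44.101 > 13.362, we reject H₀.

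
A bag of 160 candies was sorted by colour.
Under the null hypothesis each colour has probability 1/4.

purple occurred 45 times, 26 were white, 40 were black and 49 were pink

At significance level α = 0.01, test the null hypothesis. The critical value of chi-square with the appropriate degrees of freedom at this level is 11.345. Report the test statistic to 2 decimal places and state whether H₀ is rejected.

7.55; do not reject

Under H₀ each category has probability 1/4, so each expected count is 160/4 = 40.
cat         O        E   (O−E)²/E
purple     45       40      0.625
white      26       40      4.900
black      40       40      0.000
pink       49       40      2.025
Sum = 7.55
df = 3. Since 7.55 < 11.345, we do not reject H₀.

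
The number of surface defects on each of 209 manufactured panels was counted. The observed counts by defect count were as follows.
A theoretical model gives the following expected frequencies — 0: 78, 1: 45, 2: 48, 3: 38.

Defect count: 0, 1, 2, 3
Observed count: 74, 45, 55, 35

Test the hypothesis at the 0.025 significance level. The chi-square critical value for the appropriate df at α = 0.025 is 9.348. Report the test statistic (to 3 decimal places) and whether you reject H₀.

1.463; do not reject

0: (74 − 78)²/78 = 16/78 = 0.2051
1: (45 − 45)²/45 = 0/45 = 0.0000
2: (55 − 48)²/48 = 49/48 = 1.0208
3: (35 − 38)²/38 = 9/38 = 0.2368
Sum = 1.463
df = 3. Since 1.463 < 9.348, we do not reject H₀.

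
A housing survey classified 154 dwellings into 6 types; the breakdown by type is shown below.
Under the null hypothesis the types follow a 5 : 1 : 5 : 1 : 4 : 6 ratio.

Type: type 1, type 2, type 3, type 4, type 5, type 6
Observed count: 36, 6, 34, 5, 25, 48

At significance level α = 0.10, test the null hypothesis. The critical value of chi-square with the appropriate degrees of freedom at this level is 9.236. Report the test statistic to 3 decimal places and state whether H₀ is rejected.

Ratio total = 22. Expected counts: 154×5/22 = 35, 154×1/22 = 7, 154×5/22 = 35, 154×1/22 = 7, 154×4/22 = 28, 154×6/22 = 42.
cat         O        E   (O−E)²/E
type 1     36       35     0.0286
type 2      6        7     0.1429
type 3     34       35     0.0286
type 4      5        7     0.5714
type 5     25       28     0.3214
type 6     48       42     0.8571
Sum = 1.950
df = 5. Since 1.950 < 9.236, we do not reject H₀.

1.950; do not reject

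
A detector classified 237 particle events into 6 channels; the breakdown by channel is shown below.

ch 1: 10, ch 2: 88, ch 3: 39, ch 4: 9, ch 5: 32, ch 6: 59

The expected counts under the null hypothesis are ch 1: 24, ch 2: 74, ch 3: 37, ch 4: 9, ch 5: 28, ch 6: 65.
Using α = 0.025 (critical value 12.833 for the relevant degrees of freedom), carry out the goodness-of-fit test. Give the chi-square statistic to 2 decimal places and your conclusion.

12.05; do not reject

cat         O        E   (O−E)²/E
ch 1       10       24      8.167
ch 2       88       74      2.649
ch 3       39       37      0.108
ch 4        9        9      0.000
ch 5       32       28      0.571
ch 6       59       65      0.554
Sum = 12.05
df = 5. Since 12.05 < 12.833, we do not reject H₀.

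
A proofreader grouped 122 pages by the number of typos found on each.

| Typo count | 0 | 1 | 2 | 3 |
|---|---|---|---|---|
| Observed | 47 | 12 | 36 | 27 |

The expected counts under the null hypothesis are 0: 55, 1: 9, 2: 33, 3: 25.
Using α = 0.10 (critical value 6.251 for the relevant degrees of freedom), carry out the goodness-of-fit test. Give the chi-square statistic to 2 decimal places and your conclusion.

χ² = (47−55)²/55 + (12−9)²/9 + (36−33)²/33 + (27−25)²/25
   = 1.164 + 1.000 + 0.273 + 0.160
Sum = 2.60
df = 3. Since 2.60 < 6.251, we do not reject H₀.

2.60; do not reject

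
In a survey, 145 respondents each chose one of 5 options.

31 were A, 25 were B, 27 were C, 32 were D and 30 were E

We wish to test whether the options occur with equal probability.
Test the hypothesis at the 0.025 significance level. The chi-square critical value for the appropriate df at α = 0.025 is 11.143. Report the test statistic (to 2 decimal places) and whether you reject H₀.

Under H₀ each category has probability 1/5, so each expected count is 145/5 = 29.
A: (31 − 29)²/29 = 4/29 = 0.138
B: (25 − 29)²/29 = 16/29 = 0.552
C: (27 − 29)²/29 = 4/29 = 0.138
D: (32 − 29)²/29 = 9/29 = 0.310
E: (30 − 29)²/29 = 1/29 = 0.034
Sum = 1.17
df = 4. Since 1.17 < 11.143, we do not reject H₀.

1.17; do not reject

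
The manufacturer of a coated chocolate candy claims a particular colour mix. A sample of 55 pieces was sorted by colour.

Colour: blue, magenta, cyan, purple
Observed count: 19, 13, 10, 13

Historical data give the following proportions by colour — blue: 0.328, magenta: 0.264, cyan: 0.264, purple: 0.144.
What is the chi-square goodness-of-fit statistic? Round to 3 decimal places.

4.876

Expected counts E_i = n·p_i: 55×0.328 = 18.04, 55×0.264 = 14.52, 55×0.264 = 14.52, 55×0.144 = 7.92.
blue: (19 − 18.04)²/18.04 = 0.9216/18.04 = 0.0511
magenta: (13 − 14.52)²/14.52 = 2.3104/14.52 = 0.1591
cyan: (10 − 14.52)²/14.52 = 20.4304/14.52 = 1.4071
purple: (13 − 7.92)²/7.92 = 25.8064/7.92 = 3.2584
Sum = 4.876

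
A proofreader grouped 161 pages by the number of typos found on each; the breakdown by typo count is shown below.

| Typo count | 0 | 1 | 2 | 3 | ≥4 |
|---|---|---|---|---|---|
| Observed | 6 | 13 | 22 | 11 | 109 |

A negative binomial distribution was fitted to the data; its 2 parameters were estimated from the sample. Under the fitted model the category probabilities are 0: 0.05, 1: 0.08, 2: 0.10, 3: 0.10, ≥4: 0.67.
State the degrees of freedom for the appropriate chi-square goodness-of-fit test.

There are k = 5 categories and 2 parameters estimated from the data, so df = 5 − 1 − 2 = 2.

2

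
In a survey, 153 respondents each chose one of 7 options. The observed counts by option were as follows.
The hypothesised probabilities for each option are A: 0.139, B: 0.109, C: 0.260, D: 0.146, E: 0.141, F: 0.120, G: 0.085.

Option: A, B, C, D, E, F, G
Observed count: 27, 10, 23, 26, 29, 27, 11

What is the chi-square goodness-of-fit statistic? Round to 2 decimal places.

18.83

Expected counts E_i = n·p_i: 153×0.139 = 21.267, 153×0.109 = 16.677, 153×0.260 = 39.78, 153×0.146 = 22.338, 153×0.141 = 21.573, 153×0.120 = 18.36, 153×0.085 = 13.005.
A: (27 − 21.267)²/21.267 = 32.867289/21.267 = 1.545
B: (10 − 16.677)²/16.677 = 44.582329/16.677 = 2.673
C: (23 − 39.78)²/39.78 = 281.5684/39.78 = 7.078
D: (26 − 22.338)²/22.338 = 13.410244/22.338 = 0.600
E: (29 − 21.573)²/21.573 = 55.160329/21.573 = 2.557
F: (27 − 18.36)²/18.36 = 74.6496/18.36 = 4.066
G: (11 − 13.005)²/13.005 = 4.020025/13.005 = 0.309
Sum = 18.83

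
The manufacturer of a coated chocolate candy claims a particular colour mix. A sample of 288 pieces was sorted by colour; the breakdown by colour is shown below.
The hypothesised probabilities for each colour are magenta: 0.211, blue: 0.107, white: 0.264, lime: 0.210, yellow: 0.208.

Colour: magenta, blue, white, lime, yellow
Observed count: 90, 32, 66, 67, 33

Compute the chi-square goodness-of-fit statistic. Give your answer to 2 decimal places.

Expected counts E_i = n·p_i: 288×0.211 = 60.768, 288×0.107 = 30.816, 288×0.264 = 76.032, 288×0.210 = 60.48, 288×0.208 = 59.904.
cat          O        E   (O−E)²/E
magenta     90   60.768     14.062
blue        32   30.816      0.045
white       66   76.032      1.324
lime        67    60.48      0.703
yellow      33   59.904     12.083
Sum = 28.22

28.22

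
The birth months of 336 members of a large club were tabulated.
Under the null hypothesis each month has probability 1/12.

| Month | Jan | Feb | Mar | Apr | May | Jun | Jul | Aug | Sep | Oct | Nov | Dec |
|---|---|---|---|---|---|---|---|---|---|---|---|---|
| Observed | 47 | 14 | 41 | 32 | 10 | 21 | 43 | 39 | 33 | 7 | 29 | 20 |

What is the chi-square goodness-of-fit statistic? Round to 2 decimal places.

71.14

Under H₀ each category has probability 1/12, so each expected count is 336/12 = 28.
Jan: (47 − 28)²/28 = 361/28 = 12.893
Feb: (14 − 28)²/28 = 196/28 = 7.000
Mar: (41 − 28)²/28 = 169/28 = 6.036
Apr: (32 − 28)²/28 = 16/28 = 0.571
May: (10 − 28)²/28 = 324/28 = 11.571
Jun: (21 − 28)²/28 = 49/28 = 1.750
Jul: (43 − 28)²/28 = 225/28 = 8.036
Aug: (39 − 28)²/28 = 121/28 = 4.321
Sep: (33 − 28)²/28 = 25/28 = 0.893
Oct: (7 − 28)²/28 = 441/28 = 15.750
Nov: (29 − 28)²/28 = 1/28 = 0.036
Dec: (20 − 28)²/28 = 64/28 = 2.286
Sum = 71.14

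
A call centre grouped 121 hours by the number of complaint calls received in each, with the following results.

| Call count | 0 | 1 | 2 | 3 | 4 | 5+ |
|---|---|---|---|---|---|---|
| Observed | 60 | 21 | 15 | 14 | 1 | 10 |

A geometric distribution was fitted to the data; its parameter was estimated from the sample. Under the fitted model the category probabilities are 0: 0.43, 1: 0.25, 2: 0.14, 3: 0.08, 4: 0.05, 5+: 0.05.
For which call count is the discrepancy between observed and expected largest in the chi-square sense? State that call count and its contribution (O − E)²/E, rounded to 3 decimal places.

Expected counts E_i = n·p_i: 121×0.43 = 52.03, 121×0.25 = 30.25, 121×0.14 = 16.94, 121×0.08 = 9.68, 121×0.05 = 6.05, 121×0.05 = 6.05.
cat         O        E   (O−E)²/E
0          60    52.03     1.2209
1          21    30.25     2.8285
2          15    16.94     0.2222
3          14     9.68     1.9279
4           1     6.05     4.2153
5+         10     6.05     2.5789
The largest term is for 4: 4.215.

4, 4.215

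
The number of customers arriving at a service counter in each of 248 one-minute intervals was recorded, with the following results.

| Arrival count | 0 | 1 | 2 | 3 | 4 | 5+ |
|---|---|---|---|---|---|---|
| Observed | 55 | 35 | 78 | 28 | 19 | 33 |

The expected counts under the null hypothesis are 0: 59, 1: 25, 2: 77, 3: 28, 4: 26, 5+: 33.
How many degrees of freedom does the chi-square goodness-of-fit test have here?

5

There are k = 6 categories and no parameters were estimated from the data, so df = 6 − 1 = 5.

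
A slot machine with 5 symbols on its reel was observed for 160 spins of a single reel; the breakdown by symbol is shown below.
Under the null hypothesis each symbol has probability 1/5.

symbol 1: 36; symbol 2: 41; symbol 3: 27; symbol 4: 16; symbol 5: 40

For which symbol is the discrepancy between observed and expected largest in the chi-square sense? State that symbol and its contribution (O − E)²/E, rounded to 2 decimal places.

symbol 4, 8.00

Under H₀ each category has probability 1/5, so each expected count is 160/5 = 32.
cat           O        E   (O−E)²/E
symbol 1     36       32      0.500
symbol 2     41       32      2.531
symbol 3     27       32      0.781
symbol 4     16       32      8.000
symbol 5     40       32      2.000
The largest term is for symbol 4: 8.00.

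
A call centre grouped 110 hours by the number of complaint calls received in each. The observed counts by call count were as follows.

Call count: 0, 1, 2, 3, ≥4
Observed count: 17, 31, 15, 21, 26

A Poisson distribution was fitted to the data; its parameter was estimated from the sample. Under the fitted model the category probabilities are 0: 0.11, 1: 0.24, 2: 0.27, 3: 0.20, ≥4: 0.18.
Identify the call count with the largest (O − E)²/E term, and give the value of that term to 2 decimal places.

Expected counts E_i = n·p_i: 110×0.11 = 12.1, 110×0.24 = 26.4, 110×0.27 = 29.7, 110×0.20 = 22, 110×0.18 = 19.8.
χ² = (17−12.1)²/12.1 + (31−26.4)²/26.4 + (15−29.7)²/29.7 + (21−22)²/22 + (26−19.8)²/19.8
   = 1.984 + 0.802 + 7.276 + 0.045 + 1.941
The largest term is for 2: 7.28.

2, 7.28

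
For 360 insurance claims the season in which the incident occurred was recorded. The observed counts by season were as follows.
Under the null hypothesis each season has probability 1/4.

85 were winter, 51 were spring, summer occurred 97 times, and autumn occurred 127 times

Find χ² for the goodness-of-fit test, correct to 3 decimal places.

Expected count for each of the 4 categories: 360/4 = 90.
cat         O        E   (O−E)²/E
winter     85       90     0.2778
spring     51       90    16.9000
summer     97       90     0.5444
autumn    127       90    15.2111
Sum = 32.933

32.933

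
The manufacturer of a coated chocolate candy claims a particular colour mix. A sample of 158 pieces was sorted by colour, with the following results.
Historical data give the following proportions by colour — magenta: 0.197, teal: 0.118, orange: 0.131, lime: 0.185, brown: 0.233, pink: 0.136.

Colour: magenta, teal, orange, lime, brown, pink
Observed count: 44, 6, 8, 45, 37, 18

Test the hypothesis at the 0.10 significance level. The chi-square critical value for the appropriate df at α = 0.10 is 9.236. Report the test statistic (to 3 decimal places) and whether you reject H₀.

30.765; reject

Expected counts E_i = n·p_i: 158×0.197 = 31.126, 158×0.118 = 18.644, 158×0.131 = 20.698, 158×0.185 = 29.23, 158×0.233 = 36.814, 158×0.136 = 21.488.
χ² = (44−31.126)²/31.126 + (6−18.644)²/18.644 + (8−20.698)²/20.698 + (45−29.23)²/29.23 + (37−36.814)²/36.814 + (18−21.488)²/21.488
   = 5.3248 + 8.5749 + 7.7901 + 8.5081 + 0.0009 + 0.5662
Sum = 30.765
df = 5. Since 30.765 > 9.236, we reject H₀.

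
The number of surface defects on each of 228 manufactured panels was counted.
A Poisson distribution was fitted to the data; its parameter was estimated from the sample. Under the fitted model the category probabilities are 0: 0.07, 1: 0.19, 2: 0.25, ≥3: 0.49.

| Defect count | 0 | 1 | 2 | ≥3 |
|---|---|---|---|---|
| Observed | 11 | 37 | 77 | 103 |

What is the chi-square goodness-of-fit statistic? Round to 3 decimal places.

10.162

Expected counts E_i = n·p_i: 228×0.07 = 15.96, 228×0.19 = 43.32, 228×0.25 = 57, 228×0.49 = 111.72.
cat         O        E   (O−E)²/E
0          11    15.96     1.5415
1          37    43.32     0.9220
2          77       57     7.0175
≥3        103   111.72     0.6806
Sum = 10.162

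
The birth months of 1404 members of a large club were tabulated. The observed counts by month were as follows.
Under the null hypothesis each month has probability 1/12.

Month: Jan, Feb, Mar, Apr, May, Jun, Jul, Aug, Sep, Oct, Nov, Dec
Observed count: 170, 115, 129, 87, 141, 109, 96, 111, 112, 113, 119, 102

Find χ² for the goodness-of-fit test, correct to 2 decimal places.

Expected count for each of the 12 categories: 1404/12 = 117.
Jan: (170 − 117)²/117 = 2809/117 = 24.009
Feb: (115 − 117)²/117 = 4/117 = 0.034
Mar: (129 − 117)²/117 = 144/117 = 1.231
Apr: (87 − 117)²/117 = 900/117 = 7.692
May: (141 − 117)²/117 = 576/117 = 4.923
Jun: (109 − 117)²/117 = 64/117 = 0.547
Jul: (96 − 117)²/117 = 441/117 = 3.769
Aug: (111 − 117)²/117 = 36/117 = 0.308
Sep: (112 − 117)²/117 = 25/117 = 0.214
Oct: (113 − 117)²/117 = 16/117 = 0.137
Nov: (119 − 117)²/117 = 4/117 = 0.034
Dec: (102 − 117)²/117 = 225/117 = 1.923
Sum = 44.82

44.82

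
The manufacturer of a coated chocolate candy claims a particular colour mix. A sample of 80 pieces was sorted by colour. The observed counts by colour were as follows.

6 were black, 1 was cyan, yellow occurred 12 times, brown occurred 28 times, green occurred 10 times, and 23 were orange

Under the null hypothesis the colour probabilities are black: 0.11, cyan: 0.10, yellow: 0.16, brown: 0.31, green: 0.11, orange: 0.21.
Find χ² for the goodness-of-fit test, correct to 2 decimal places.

9.93

Expected counts E_i = n·p_i: 80×0.11 = 8.8, 80×0.10 = 8, 80×0.16 = 12.8, 80×0.31 = 24.8, 80×0.11 = 8.8, 80×0.21 = 16.8.
black: (6 − 8.8)²/8.8 = 7.84/8.8 = 0.891
cyan: (1 − 8)²/8 = 49/8 = 6.125
yellow: (12 − 12.8)²/12.8 = 0.64/12.8 = 0.050
brown: (28 − 24.8)²/24.8 = 10.24/24.8 = 0.413
green: (10 − 8.8)²/8.8 = 1.44/8.8 = 0.164
orange: (23 − 16.8)²/16.8 = 38.44/16.8 = 2.288
Sum = 9.93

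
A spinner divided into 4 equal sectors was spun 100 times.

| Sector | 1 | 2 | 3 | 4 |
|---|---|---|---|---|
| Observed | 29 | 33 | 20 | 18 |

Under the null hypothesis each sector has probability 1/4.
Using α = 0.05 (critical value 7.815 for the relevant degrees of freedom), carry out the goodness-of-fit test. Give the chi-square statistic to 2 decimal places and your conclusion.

Under H₀ each category has probability 1/4, so each expected count is 100/4 = 25.
cat         O        E   (O−E)²/E
1          29       25      0.640
2          33       25      2.560
3          20       25      1.000
4          18       25      1.960
Sum = 6.16
df = 3. Since 6.16 < 7.815, we do not reject H₀.

6.16; do not reject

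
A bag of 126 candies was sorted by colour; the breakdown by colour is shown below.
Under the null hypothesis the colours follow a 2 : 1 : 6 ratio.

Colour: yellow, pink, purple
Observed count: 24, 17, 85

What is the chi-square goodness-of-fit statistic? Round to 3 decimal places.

1.226

Ratio total = 9. Expected counts: 126×2/9 = 28, 126×1/9 = 14, 126×6/9 = 84.
yellow: (24 − 28)²/28 = 16/28 = 0.5714
pink: (17 − 14)²/14 = 9/14 = 0.6429
purple: (85 − 84)²/84 = 1/84 = 0.0119
Sum = 1.226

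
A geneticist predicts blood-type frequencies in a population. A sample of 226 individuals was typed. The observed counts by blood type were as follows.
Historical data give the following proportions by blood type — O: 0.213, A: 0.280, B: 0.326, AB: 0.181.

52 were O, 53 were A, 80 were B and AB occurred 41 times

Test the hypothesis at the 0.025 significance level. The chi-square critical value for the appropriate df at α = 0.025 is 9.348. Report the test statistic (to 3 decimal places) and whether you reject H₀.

Expected counts E_i = n·p_i: 226×0.213 = 48.138, 226×0.280 = 63.28, 226×0.326 = 73.676, 226×0.181 = 40.906.
O: (52 − 48.138)²/48.138 = 14.915044/48.138 = 0.3098
A: (53 − 63.28)²/63.28 = 105.6784/63.28 = 1.6700
B: (80 − 73.676)²/73.676 = 39.992976/73.676 = 0.5428
AB: (41 − 40.906)²/40.906 = 0.008836/40.906 = 0.0002
Sum = 2.523
df = 3. Since 2.523 < 9.348, we do not reject H₀.

2.523; do not reject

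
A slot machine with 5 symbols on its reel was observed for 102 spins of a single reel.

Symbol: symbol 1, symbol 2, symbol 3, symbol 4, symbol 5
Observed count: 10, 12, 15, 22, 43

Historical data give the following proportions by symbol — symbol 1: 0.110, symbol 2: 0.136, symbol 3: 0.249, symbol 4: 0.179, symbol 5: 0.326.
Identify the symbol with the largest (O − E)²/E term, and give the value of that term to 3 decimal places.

Expected counts E_i = n·p_i: 102×0.110 = 11.22, 102×0.136 = 13.872, 102×0.249 = 25.398, 102×0.179 = 18.258, 102×0.326 = 33.252.
cat           O        E   (O−E)²/E
symbol 1     10    11.22     0.1327
symbol 2     12   13.872     0.2526
symbol 3     15   25.398     4.2570
symbol 4     22   18.258     0.7669
symbol 5     43   33.252     2.8577
The largest term is for symbol 3: 4.257.

symbol 3, 4.257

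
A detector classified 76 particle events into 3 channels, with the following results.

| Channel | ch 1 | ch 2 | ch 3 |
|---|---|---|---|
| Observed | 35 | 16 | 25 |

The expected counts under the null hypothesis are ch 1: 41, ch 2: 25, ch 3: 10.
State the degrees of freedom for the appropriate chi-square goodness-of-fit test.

There are k = 3 categories and no parameters were estimated from the data, so df = 3 − 1 = 2.

2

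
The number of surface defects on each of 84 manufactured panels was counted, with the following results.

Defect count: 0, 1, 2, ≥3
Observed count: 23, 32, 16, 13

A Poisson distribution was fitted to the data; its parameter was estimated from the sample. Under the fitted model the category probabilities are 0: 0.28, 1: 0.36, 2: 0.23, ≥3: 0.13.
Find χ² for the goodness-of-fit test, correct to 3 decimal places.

Expected counts E_i = n·p_i: 84×0.28 = 23.52, 84×0.36 = 30.24, 84×0.23 = 19.32, 84×0.13 = 10.92.
0: (23 − 23.52)²/23.52 = 0.2704/23.52 = 0.0115
1: (32 − 30.24)²/30.24 = 3.0976/30.24 = 0.1024
2: (16 − 19.32)²/19.32 = 11.0224/19.32 = 0.5705
≥3: (13 − 10.92)²/10.92 = 4.3264/10.92 = 0.3962
Sum = 1.081

1.081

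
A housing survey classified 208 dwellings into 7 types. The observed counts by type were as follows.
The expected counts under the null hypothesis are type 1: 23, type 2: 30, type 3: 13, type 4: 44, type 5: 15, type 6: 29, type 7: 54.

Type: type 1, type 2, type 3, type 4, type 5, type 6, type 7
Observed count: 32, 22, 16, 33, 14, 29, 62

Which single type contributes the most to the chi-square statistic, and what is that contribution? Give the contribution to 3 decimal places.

cat         O        E   (O−E)²/E
type 1     32       23     3.5217
type 2     22       30     2.1333
type 3     16       13     0.6923
type 4     33       44     2.7500
type 5     14       15     0.0667
type 6     29       29     0.0000
type 7     62       54     1.1852
The largest term is for type 1: 3.522.

type 1, 3.522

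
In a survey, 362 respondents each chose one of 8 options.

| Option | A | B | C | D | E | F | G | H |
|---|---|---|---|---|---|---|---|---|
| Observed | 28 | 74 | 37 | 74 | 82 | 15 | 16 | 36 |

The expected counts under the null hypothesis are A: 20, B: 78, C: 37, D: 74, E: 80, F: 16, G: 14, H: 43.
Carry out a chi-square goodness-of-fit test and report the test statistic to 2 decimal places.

4.94

A: (28 − 20)²/20 = 64/20 = 3.200
B: (74 − 78)²/78 = 16/78 = 0.205
C: (37 − 37)²/37 = 0/37 = 0.000
D: (74 − 74)²/74 = 0/74 = 0.000
E: (82 − 80)²/80 = 4/80 = 0.050
F: (15 − 16)²/16 = 1/16 = 0.063
G: (16 − 14)²/14 = 4/14 = 0.286
H: (36 − 43)²/43 = 49/43 = 1.140
Sum = 4.94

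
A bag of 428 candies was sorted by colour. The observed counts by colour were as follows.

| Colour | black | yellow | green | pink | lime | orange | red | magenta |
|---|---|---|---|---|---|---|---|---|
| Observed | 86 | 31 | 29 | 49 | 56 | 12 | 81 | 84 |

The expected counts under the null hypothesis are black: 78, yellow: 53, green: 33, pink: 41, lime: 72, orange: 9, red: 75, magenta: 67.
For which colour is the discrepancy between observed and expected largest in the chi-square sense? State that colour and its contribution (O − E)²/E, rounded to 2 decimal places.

black: (86 − 78)²/78 = 64/78 = 0.821
yellow: (31 − 53)²/53 = 484/53 = 9.132
green: (29 − 33)²/33 = 16/33 = 0.485
pink: (49 − 41)²/41 = 64/41 = 1.561
lime: (56 − 72)²/72 = 256/72 = 3.556
orange: (12 − 9)²/9 = 9/9 = 1.000
red: (81 − 75)²/75 = 36/75 = 0.480
magenta: (84 − 67)²/67 = 289/67 = 4.313
The largest term is for yellow: 9.13.

yellow, 9.13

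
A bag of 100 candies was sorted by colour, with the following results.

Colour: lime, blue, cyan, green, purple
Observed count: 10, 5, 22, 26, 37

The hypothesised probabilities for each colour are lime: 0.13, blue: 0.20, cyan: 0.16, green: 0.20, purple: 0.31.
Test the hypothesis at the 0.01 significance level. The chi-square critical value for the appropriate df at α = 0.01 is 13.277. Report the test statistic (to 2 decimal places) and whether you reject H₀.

Expected counts E_i = n·p_i: 100×0.13 = 13, 100×0.20 = 20, 100×0.16 = 16, 100×0.20 = 20, 100×0.31 = 31.
lime: (10 − 13)²/13 = 9/13 = 0.692
blue: (5 − 20)²/20 = 225/20 = 11.250
cyan: (22 − 16)²/16 = 36/16 = 2.250
green: (26 − 20)²/20 = 36/20 = 1.800
purple: (37 − 31)²/31 = 36/31 = 1.161
Sum = 17.15
df = 4. Since 17.15 > 13.277, we reject H₀.

17.15; reject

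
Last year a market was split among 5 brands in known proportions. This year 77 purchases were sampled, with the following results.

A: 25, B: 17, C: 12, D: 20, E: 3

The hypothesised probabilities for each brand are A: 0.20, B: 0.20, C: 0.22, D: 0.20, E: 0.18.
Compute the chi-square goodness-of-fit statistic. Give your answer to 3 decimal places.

Expected counts E_i = n·p_i: 77×0.20 = 15.4, 77×0.20 = 15.4, 77×0.22 = 16.94, 77×0.20 = 15.4, 77×0.18 = 13.86.
A: (25 − 15.4)²/15.4 = 92.16/15.4 = 5.9844
B: (17 − 15.4)²/15.4 = 2.56/15.4 = 0.1662
C: (12 − 16.94)²/16.94 = 24.4036/16.94 = 1.4406
D: (20 − 15.4)²/15.4 = 21.16/15.4 = 1.3740
E: (3 − 13.86)²/13.86 = 117.9396/13.86 = 8.5094
Sum = 17.475

17.475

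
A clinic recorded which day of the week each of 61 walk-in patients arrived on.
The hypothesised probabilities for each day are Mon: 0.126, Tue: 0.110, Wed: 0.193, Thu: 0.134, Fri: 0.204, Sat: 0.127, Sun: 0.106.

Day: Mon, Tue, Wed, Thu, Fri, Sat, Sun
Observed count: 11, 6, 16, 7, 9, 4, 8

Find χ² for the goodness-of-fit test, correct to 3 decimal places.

Expected counts E_i = n·p_i: 61×0.126 = 7.686, 61×0.110 = 6.71, 61×0.193 = 11.773, 61×0.134 = 8.174, 61×0.204 = 12.444, 61×0.127 = 7.747, 61×0.106 = 6.466.
Mon: (11 − 7.686)²/7.686 = 10.982596/7.686 = 1.4289
Tue: (6 − 6.71)²/6.71 = 0.5041/6.71 = 0.0751
Wed: (16 − 11.773)²/11.773 = 17.867529/11.773 = 1.5177
Thu: (7 − 8.174)²/8.174 = 1.378276/8.174 = 0.1686
Fri: (9 − 12.444)²/12.444 = 11.861136/12.444 = 0.9532
Sat: (4 − 7.747)²/7.747 = 14.040009/7.747 = 1.8123
Sun: (8 − 6.466)²/6.466 = 2.353156/6.466 = 0.3639
Sum = 6.320

6.320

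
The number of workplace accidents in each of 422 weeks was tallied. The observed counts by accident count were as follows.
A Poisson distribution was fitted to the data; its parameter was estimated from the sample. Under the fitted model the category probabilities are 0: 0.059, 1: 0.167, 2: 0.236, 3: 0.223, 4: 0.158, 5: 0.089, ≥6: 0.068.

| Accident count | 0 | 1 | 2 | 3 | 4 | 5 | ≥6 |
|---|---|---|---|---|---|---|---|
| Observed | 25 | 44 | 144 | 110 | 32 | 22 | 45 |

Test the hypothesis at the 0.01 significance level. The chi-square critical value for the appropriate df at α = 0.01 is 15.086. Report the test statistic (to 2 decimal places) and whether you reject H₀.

66.17; reject

Expected counts E_i = n·p_i: 422×0.059 = 24.898, 422×0.167 = 70.474, 422×0.236 = 99.592, 422×0.223 = 94.106, 422×0.158 = 66.676, 422×0.089 = 37.558, 422×0.068 = 28.696.
0: (25 − 24.898)²/24.898 = 0.010404/24.898 = 0.000
1: (44 − 70.474)²/70.474 = 700.872676/70.474 = 9.945
2: (144 − 99.592)²/99.592 = 1972.070464/99.592 = 19.801
3: (110 − 94.106)²/94.106 = 252.619236/94.106 = 2.684
4: (32 − 66.676)²/66.676 = 1202.424976/66.676 = 18.034
5: (22 − 37.558)²/37.558 = 242.051364/37.558 = 6.445
≥6: (45 − 28.696)²/28.696 = 265.820416/28.696 = 9.263
Sum = 66.17
df = 5. Since 66.17 > 15.086, we reject H₀.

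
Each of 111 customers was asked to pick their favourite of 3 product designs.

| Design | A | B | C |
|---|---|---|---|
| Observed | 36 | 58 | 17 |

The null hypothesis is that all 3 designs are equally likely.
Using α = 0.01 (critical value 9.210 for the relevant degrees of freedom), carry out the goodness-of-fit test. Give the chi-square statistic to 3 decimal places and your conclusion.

Expected count for each of the 3 categories: 111/3 = 37.
χ² = (36−37)²/37 + (58−37)²/37 + (17−37)²/37
   = 0.0270 + 11.9189 + 10.8108
Sum = 22.757
df = 2. Since 22.757 > 9.210, we reject H₀.

22.757; reject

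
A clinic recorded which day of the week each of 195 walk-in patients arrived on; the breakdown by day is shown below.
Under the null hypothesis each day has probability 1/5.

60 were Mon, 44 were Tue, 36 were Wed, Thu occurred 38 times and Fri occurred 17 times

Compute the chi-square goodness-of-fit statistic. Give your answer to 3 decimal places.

24.615

Expected count for each of the 5 categories: 195/5 = 39.
Mon: (60 − 39)²/39 = 441/39 = 11.3077
Tue: (44 − 39)²/39 = 25/39 = 0.6410
Wed: (36 − 39)²/39 = 9/39 = 0.2308
Thu: (38 − 39)²/39 = 1/39 = 0.0256
Fri: (17 − 39)²/39 = 484/39 = 12.4103
Sum = 24.615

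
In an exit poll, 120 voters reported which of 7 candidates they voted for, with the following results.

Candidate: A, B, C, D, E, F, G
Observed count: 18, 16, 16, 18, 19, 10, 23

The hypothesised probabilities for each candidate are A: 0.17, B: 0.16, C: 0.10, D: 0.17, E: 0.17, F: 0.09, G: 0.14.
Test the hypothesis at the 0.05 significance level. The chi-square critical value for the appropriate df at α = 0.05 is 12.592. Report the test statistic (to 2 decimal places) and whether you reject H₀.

Expected counts E_i = n·p_i: 120×0.17 = 20.4, 120×0.16 = 19.2, 120×0.10 = 12, 120×0.17 = 20.4, 120×0.17 = 20.4, 120×0.09 = 10.8, 120×0.14 = 16.8.
χ² = (18−20.4)²/20.4 + (16−19.2)²/19.2 + (16−12)²/12 + (18−20.4)²/20.4 + (19−20.4)²/20.4 + (10−10.8)²/10.8 + (23−16.8)²/16.8
   = 0.282 + 0.533 + 1.333 + 0.282 + 0.096 + 0.059 + 2.288
Sum = 4.87
df = 6. Since 4.87 < 12.592, we do not reject H₀.

4.87; do not reject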